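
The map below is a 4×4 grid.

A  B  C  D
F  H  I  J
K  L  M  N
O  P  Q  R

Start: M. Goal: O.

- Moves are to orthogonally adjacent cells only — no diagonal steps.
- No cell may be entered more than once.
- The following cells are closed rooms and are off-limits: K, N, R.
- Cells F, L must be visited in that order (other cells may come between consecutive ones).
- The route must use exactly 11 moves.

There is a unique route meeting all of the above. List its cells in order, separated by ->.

The waypoints must appear in the order F, L, with no cell reused.
Route from M: up 1 to I, right 1 to J, up 1 to D, left 3 to A, down 1 to F, right 1 to H, down 2 to P, left 1 to O — 11 moves in all.
Check: order respected (F at step 7, L at step 9); 11 moves as required.

M -> I -> J -> D -> C -> B -> A -> F -> H -> L -> P -> O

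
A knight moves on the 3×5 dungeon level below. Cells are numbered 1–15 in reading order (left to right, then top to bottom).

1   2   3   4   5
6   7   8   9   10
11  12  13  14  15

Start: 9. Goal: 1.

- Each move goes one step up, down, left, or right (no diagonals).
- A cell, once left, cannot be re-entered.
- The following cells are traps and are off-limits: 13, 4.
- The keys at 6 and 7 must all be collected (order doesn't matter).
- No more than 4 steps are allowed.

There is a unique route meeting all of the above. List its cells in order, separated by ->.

9 -> 8 -> 7 -> 6 -> 1

The 4-move cap with required stops at 6, 7 leaves no slack for detours.
Route from 9: left 3 to 6, up 1 to 1 — 4 moves in all.
Check: all required cells visited; 4 ≤ 4 moves.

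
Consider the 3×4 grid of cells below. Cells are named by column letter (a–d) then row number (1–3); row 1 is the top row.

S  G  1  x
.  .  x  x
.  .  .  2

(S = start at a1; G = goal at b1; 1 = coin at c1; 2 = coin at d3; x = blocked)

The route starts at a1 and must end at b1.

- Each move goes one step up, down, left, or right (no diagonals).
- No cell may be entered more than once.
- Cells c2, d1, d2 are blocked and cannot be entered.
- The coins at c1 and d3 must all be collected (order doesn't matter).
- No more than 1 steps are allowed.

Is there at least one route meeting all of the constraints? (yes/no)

no

c1 must be visited but has only one open neighbour (b1), and it is neither the start nor the goal — the route would have to enter and leave through b1, re-entering it.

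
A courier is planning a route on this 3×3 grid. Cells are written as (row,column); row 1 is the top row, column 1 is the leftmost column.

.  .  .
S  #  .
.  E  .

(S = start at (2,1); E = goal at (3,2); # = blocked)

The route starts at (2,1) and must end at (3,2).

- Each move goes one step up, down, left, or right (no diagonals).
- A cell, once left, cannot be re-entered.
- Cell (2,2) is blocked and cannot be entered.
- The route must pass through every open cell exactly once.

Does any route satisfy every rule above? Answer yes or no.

no

Colour the cells like a checkerboard: each orthogonal step flips colour, so a Hamiltonian route alternates colours. Here there are 4 cells of one colour and 4 of the other, with start on the same colour as the goal — the counts and endpoints can't be arranged into an alternating sequence of length 8, so no Hamiltonian route exists.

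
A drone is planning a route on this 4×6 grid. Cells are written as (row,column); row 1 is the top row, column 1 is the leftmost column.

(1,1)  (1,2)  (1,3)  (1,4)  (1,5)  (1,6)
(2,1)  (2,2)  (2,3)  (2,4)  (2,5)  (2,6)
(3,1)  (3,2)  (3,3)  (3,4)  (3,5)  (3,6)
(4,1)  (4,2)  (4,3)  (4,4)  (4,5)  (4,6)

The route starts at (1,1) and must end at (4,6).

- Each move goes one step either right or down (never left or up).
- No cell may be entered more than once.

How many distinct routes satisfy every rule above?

56

A right/down-only route from (1,1) to (4,6) makes exactly 3 down-moves and 5 right-moves in some order.
With no other constraints that would be C(8,3) = 56 routes.
That gives 56 routes.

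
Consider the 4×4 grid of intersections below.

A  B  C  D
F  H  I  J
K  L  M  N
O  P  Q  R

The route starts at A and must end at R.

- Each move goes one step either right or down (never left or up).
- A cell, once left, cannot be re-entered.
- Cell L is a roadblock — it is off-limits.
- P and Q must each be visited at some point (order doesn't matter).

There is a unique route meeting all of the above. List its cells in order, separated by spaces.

Moves only go right or down, so the column and row indices never decrease.
Route from A: 3× down (reaching O), 3× right (reaching R) — 6 moves in all.
Check: all required cells visited.

A F K O P Q R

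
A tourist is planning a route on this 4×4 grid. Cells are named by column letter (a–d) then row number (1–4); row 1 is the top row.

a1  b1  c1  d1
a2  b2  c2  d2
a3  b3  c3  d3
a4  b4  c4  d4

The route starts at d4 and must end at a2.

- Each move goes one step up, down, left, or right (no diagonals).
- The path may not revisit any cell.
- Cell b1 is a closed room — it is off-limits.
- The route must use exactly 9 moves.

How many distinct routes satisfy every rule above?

15

Need simple routes of exactly 9 moves from d4 to a2 (Manhattan distance 5, so 2 moves are spent on a detour and 2 undoing it).
Branch systematically from the start, pruning whenever the remaining move budget drops below the Manhattan distance to a2 or differs from it in parity. Grouping the completions by first move — via d3: 10; via c4: 5 — and summing: 10 + 5 = 15.
That gives 15 routes.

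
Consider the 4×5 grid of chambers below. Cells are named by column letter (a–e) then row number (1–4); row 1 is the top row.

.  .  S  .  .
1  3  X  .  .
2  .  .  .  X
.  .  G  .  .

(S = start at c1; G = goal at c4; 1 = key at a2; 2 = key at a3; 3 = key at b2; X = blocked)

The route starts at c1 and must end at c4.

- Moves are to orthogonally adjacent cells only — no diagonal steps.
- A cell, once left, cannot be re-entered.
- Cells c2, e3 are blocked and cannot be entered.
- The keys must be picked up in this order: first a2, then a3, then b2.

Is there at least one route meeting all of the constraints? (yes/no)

Ignoring the required order, 11 revisit-free routes from c1 to c4 pass through all of a2, a3, and b2; the waypoint orders that occur are b2 → a2 → a3 (10); a2 → b2 → a3 (1) — never a2 → a3 → b2.

no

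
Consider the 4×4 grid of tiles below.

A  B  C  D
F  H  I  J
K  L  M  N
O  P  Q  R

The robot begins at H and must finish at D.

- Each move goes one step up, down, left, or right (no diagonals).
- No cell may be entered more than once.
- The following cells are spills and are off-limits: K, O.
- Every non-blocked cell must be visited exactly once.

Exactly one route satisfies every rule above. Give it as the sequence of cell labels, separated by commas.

Need to visit all 14 open cells exactly once, starting at H and ending at D.
Cell R has only two open neighbours (N and Q), so the path must pass straight through it: one of those is the cell it's entered from and the other is where it exits.
Route from H: left 1 to F, up 1 to A, right 2 to C, down 2 to M, left 1 to L, down 1 to P, right 2 to R, up 3 to D — 13 moves in all.
Check: all 14 open cells covered.

H, F, A, B, C, I, M, L, P, Q, R, N, J, D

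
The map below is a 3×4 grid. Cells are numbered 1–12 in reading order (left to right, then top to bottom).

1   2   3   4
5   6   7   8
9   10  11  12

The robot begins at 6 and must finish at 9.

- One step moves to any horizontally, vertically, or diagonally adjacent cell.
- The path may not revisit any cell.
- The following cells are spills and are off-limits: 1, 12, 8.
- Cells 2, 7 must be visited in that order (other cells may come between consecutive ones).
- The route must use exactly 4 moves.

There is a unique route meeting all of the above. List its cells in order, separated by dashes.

The waypoints must appear in the order 2, 7, with no cell reused.
Route from 6: up to 2, down-right to 7, down-left to 10, left to 9 — 4 moves in all.
Check: order respected (2 at step 1, 7 at step 2); 4 moves as required.

6 - 2 - 7 - 10 - 9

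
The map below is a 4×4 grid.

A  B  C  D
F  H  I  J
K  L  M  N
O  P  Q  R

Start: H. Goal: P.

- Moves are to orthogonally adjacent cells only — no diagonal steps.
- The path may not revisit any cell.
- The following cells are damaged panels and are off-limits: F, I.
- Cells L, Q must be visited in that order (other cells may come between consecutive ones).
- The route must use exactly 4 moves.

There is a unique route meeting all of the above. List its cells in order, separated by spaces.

The waypoints must appear in the order L, Q, with no cell reused.
Route from H: down to L, right to M, down to Q, left to P — 4 moves in all.
Check: order respected (L at step 1, Q at step 3); 4 moves as required.

H L M Q P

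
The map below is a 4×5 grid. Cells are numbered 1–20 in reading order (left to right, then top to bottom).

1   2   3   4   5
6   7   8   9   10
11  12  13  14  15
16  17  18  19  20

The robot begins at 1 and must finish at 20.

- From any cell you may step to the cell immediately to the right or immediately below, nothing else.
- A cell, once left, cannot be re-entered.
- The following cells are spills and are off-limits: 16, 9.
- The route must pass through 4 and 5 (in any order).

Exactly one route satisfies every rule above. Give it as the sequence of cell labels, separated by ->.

Moves only go right or down, so the column and row indices never decrease.
Route from 1: right 4 to 5, down 3 to 20 — 7 moves in all.
Check: all required cells visited.

1 -> 2 -> 3 -> 4 -> 5 -> 10 -> 15 -> 20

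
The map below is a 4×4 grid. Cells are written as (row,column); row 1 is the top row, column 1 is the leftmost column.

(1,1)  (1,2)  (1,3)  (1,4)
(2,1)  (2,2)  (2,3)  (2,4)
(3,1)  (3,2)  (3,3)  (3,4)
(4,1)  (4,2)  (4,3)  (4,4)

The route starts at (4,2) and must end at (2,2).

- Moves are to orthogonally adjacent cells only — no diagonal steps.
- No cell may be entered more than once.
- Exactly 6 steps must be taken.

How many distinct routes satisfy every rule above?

Need simple routes of exactly 6 moves from (4,2) to (2,2) (Manhattan distance 2, so 2 moves are spent on a detour and 2 undoing it).
Branch systematically from the start, pruning whenever the remaining move budget drops below the Manhattan distance to (2,2) or differs from it in parity. Grouping the completions by first move — via (3,2): 3; via (4,1): 2; via (4,3): 6 — and summing: 3 + 2 + 6 = 11.
That gives 11 routes.

11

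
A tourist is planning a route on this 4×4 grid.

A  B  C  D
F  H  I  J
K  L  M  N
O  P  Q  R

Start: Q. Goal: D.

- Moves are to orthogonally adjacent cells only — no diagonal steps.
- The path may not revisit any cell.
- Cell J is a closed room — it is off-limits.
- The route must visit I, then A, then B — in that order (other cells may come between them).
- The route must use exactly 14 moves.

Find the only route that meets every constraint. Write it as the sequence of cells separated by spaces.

Q R N M I H L P O K F A B C D

The waypoints must appear in the order I, A, B, with no cell reused.
Route from Q: right to R, up to N, left to M, up to I, left to H, 2× down (reaching P), left to O, 3× up (reaching A), 3× right (reaching D) — 14 moves in all.
Check: order respected (I at step 4, A at step 11, B at step 12); 14 moves as required.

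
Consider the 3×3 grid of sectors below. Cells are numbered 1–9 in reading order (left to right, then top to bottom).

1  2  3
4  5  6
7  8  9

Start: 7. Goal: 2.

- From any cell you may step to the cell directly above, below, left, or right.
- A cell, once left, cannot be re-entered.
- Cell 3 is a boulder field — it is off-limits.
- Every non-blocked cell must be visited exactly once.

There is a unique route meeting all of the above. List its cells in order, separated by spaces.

Need to visit all 8 open cells exactly once, starting at 7 and ending at 2.
Cell 6 has only two open neighbours (9 and 5), so the path must pass straight through it: one of those is the cell it's entered from and the other is where it exits.
Route from 7: 2× right (reaching 9), up to 6, 2× left (reaching 4), up to 1, right to 2 — 7 moves in all.
Check: all 8 open cells covered.

7 8 9 6 5 4 1 2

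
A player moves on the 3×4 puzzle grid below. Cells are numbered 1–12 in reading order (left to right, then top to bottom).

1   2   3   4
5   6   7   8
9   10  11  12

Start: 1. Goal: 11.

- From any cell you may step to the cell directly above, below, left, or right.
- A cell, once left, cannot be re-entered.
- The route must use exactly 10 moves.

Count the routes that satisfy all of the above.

5

Need simple routes of exactly 10 moves from 1 to 11 (Manhattan distance 4, so 3 moves are spent on a detour and 3 undoing it).
Enumerating: 1 5 9 10 6 2 3 7 8 12 11 | 1 5 9 10 6 2 3 4 8 12 11 | 1 5 9 10 6 2 3 4 8 7 11 | 1 5 9 10 6 7 3 4 8 12 11 | 1 2 3 4 8 7 6 5 9 10 11.
That gives 5 routes.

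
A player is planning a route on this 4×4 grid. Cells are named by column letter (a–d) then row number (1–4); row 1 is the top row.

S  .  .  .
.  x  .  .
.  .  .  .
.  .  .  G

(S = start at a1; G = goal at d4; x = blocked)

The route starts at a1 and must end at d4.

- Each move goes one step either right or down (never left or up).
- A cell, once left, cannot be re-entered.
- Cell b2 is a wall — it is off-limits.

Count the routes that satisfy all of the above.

8

A right/down-only route from a1 to d4 makes exactly 3 down-moves and 3 right-moves in some order.
With no other constraints that would be C(6,3) = 20 routes.
Subtract routes through each blocked cell (inclusion–exclusion for overlaps): − through b2: 12 → 8.
That gives 8 routes.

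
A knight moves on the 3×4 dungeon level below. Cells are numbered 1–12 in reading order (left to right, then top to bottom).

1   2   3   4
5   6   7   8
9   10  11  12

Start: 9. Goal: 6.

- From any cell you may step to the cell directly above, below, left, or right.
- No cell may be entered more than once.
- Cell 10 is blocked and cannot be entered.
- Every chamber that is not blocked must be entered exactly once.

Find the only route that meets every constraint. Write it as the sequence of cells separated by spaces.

Need to visit all 11 open cells exactly once, starting at 9 and ending at 6.
Cell 12 has only two open neighbours (8 and 11), so the path must pass straight through it: one of those is the cell it's entered from and the other is where it exits.
Route from 9: 2× up (reaching 1), 3× right (reaching 4), 2× down (reaching 12), left to 11, up to 7, left to 6 — 10 moves in all.
Check: all 11 open cells covered.

9 5 1 2 3 4 8 12 11 7 6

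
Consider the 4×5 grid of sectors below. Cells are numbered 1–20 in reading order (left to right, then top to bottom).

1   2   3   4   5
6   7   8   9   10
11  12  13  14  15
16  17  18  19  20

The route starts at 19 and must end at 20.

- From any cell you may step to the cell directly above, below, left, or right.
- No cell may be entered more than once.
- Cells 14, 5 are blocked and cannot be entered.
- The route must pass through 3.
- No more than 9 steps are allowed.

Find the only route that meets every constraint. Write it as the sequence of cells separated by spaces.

Any route must reach 3 and still end at 20 within 9 moves, so the order of the required stops is forced.
Route from 19: left 1 to 18, up 3 to 3, right 1 to 4, down 1 to 9, right 1 to 10, down 2 to 20 — 9 moves in all.
Check: all required cells visited; 9 ≤ 9 moves.

19 18 13 8 3 4 9 10 15 20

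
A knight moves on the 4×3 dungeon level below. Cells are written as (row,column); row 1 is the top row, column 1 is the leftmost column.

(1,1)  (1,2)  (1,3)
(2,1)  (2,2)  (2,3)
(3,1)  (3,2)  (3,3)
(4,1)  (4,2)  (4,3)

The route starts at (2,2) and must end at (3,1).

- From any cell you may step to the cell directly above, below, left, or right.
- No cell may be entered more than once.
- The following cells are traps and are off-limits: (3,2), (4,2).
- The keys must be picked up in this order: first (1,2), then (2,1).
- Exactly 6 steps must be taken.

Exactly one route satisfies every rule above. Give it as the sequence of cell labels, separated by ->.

The waypoints must appear in the order (1,2), (2,1), with no cell reused.
Route from (2,2): right to (2,3), up to (1,3), 2× left (reaching (1,1)), 2× down (reaching (3,1)) — 6 moves in all.
Check: order respected ((1,2) at step 3, (2,1) at step 5); 6 moves as required.

(2,2) -> (2,3) -> (1,3) -> (1,2) -> (1,1) -> (2,1) -> (3,1)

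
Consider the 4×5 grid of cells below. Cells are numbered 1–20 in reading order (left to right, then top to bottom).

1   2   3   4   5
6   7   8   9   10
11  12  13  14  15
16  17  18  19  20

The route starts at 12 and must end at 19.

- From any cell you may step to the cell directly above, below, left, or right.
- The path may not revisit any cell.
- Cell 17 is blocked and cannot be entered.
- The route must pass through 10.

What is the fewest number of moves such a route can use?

7

Any route passes through 10 somewhere between 12 and 19. Summing Manhattan distances along the two legs (12 → 10 → 19) gives a lower bound of 4 + 3 = 7 moves.
A route of 7 moves achieves this: 12 → 7 → 8 → 9 → 10 → 15 → 20 → 19.
Since 7 matches the lower bound, it is optimal.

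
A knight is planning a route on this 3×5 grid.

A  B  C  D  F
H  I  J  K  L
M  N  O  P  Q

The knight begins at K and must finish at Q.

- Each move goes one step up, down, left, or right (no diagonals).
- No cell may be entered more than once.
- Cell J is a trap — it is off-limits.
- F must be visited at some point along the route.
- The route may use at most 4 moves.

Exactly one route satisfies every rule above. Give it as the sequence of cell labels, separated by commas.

K, D, F, L, Q

The 4-move cap with required stops at F leaves no slack for detours.
Route from K: up 1 to D, right 1 to F, down 2 to Q — 4 moves in all.
Check: all required cells visited; 4 ≤ 4 moves.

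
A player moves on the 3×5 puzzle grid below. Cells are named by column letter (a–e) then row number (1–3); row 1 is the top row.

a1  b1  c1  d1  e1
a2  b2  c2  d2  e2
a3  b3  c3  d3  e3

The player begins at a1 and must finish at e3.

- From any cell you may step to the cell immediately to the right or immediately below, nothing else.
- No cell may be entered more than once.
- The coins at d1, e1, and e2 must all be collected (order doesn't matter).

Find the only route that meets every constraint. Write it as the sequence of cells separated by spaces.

Moves only go right or down, so the column and row indices never decrease.
Route from a1: 4× right (reaching e1), 2× down (reaching e3) — 6 moves in all.
Check: all required cells visited.

a1 b1 c1 d1 e1 e2 e3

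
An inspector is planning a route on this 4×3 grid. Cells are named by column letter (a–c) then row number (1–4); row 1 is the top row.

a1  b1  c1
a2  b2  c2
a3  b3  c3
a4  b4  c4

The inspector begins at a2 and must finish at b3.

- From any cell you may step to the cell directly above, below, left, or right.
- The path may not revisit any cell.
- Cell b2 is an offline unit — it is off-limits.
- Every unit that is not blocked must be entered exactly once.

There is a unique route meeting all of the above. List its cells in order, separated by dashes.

a2 - a1 - b1 - c1 - c2 - c3 - c4 - b4 - a4 - a3 - b3

Need to visit all 11 open cells exactly once, starting at a2 and ending at b3.
Cell c2 has only two open neighbours (c1 and c3), so the path must pass straight through it: one of those is the cell it's entered from and the other is where it exits.
Route from a2: up to a1, 2× right (reaching c1), 3× down (reaching c4), 2× left (reaching a4), up to a3, right to b3 — 10 moves in all.
Check: all 11 open cells covered.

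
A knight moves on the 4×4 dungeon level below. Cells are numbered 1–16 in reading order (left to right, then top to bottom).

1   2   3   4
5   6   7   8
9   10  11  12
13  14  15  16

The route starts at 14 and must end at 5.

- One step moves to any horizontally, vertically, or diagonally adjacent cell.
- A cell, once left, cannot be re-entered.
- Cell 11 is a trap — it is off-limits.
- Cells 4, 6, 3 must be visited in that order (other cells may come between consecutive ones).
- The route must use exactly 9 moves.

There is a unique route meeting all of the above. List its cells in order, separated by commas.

14, 15, 12, 8, 4, 7, 6, 3, 2, 5

The waypoints must appear in the order 4, 6, 3, with no cell reused.
Route from 14: right 1 to 15, up-right 1 to 12, up 2 to 4, down-left 1 to 7, left 1 to 6, up-right 1 to 3, left 1 to 2, down-left 1 to 5 — 9 moves in all.
Check: order respected (4 at step 4, 6 at step 6, 3 at step 7); 9 moves as required.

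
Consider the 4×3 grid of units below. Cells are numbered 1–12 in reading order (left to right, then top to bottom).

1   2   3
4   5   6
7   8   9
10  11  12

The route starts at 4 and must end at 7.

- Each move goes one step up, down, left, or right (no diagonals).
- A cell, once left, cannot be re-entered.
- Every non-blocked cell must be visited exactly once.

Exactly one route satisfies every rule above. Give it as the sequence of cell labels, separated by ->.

4 -> 1 -> 2 -> 3 -> 6 -> 5 -> 8 -> 9 -> 12 -> 11 -> 10 -> 7

Need to visit all 12 open cells exactly once, starting at 4 and ending at 7.
Cell 3 has only two open neighbours (6 and 2), so the path must pass straight through it: one of those is the cell it's entered from and the other is where it exits.
Route from 4: up to 1, 2× right (reaching 3), down to 6, left to 5, down to 8, right to 9, down to 12, 2× left (reaching 10), up to 7 — 11 moves in all.
Check: all 12 open cells covered.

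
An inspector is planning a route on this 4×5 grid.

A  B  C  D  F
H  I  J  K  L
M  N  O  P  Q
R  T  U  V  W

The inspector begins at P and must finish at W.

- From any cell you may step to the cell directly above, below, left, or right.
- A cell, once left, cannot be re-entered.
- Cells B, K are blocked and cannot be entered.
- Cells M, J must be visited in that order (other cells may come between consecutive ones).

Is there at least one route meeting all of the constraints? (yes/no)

yes

One route that works: P → O → N → M → H → I → J → C → D → F → L → Q → W.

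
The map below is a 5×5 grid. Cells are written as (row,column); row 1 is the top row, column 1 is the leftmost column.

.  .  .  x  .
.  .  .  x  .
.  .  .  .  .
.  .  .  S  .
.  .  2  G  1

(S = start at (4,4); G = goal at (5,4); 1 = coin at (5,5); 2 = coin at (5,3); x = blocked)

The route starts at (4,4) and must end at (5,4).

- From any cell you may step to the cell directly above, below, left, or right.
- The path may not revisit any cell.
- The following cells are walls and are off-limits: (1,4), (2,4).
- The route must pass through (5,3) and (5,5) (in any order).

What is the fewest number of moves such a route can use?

11

Any route passes through (5,3) and (5,5) in some order between (4,4) and (5,4). Summing Manhattan distances along each leg and taking the cheapest ordering ((4,4) → (5,5) → (5,3) → (5,4)) gives a lower bound of 2 + 2 + 1 = 5 moves.
The shortest route satisfying every rule uses 11 moves: (4,4) → (4,3) → (5,3) → (5,2) → (4,2) → (3,2) → (3,3) → (3,4) → (3,5) → (4,5) → (5,5) → (5,4).
The bound of 5 isn't tight here; checking systematically, no route of length 5 through 10 satisfies every constraint (on a 4-connected grid the length of any start-to-goal walk has the same parity as the Manhattan bound, so only lengths 5, 7, 9, … need checking), so 11 is the minimum.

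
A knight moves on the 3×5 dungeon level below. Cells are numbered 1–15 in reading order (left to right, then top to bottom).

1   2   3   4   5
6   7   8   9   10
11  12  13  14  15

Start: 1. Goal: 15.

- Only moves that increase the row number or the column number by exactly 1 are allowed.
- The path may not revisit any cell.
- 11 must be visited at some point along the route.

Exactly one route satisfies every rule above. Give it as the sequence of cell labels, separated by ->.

1 -> 6 -> 11 -> 12 -> 13 -> 14 -> 15

Moves only go right or down, so the column and row indices never decrease.
Route from 1: 2× down (reaching 11), 4× right (reaching 15) — 6 moves in all.
Check: all required cells visited.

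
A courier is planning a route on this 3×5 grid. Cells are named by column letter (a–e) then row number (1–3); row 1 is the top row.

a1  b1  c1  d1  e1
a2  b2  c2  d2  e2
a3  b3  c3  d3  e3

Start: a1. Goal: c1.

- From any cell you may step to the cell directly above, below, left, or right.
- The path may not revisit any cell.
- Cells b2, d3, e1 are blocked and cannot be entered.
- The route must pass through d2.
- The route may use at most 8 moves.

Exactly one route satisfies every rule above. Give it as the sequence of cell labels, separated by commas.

The 8-move cap with required stops at d2 leaves no slack for detours.
Route from a1: 2× down (reaching a3), 2× right (reaching c3), up to c2, right to d2, up to d1, left to c1 — 8 moves in all.
Check: all required cells visited; 8 ≤ 8 moves.

a1, a2, a3, b3, c3, c2, d2, d1, c1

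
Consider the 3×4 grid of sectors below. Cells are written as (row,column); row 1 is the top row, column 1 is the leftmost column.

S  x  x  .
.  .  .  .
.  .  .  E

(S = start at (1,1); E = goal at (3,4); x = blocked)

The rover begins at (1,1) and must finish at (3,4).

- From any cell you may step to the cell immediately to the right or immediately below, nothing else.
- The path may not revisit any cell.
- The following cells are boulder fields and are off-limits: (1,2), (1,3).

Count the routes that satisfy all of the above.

4

A right/down-only route from (1,1) to (3,4) makes exactly 2 down-moves and 3 right-moves in some order.
With no other constraints that would be C(5,2) = 10 routes.
Subtract routes through each blocked cell (inclusion–exclusion for overlaps): − through (1,2): 6 − through (1,3): 3 + through (1,2)&(1,3): 3 → 4.
That gives 4 routes.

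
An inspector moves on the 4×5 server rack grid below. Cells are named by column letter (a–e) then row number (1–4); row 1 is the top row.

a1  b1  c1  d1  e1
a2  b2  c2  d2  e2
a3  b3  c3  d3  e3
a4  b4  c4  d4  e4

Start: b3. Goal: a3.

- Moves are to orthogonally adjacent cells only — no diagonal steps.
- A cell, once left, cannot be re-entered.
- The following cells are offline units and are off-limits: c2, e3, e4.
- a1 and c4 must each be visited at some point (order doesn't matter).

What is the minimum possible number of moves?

Any route passes through a1 and c4 in some order between b3 and a3. Summing Manhattan distances along each leg and taking the cheapest ordering (b3 → c4 → a1 → a3) gives a lower bound of 2 + 5 + 2 = 9 moves.
The shortest route satisfying every rule uses 11 moves: b3 → b4 → c4 → c3 → d3 → d2 → d1 → c1 → b1 → a1 → a2 → a3.
The no-revisit rule (legs can't share cells) pushes the minimum above the 9-move bound; an exhaustive check rules out every length from 9 to 10, leaving 11 as the minimum.

11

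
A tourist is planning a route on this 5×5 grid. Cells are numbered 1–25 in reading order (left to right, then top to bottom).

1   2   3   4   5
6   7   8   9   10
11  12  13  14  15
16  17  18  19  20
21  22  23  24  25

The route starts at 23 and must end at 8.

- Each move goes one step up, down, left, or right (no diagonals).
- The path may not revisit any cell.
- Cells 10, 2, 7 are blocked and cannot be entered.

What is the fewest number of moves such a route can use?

3

The Manhattan distance from 23 to 8 is |5−2| + |3−3| = 3, so at least 3 moves are needed.
A route of 3 moves achieves this: 23 → 18 → 13 → 8.
Since 3 matches the lower bound, it is optimal.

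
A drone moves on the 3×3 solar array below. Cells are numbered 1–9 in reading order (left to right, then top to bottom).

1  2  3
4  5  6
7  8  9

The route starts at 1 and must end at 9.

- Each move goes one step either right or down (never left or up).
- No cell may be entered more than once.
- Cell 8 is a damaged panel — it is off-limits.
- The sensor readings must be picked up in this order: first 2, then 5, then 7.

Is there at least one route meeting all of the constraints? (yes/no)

no

7 lies to the left of 5, so going from 5 to 7 would need a leftward move — but moves only go right/down, so 5 cannot be visited before 7.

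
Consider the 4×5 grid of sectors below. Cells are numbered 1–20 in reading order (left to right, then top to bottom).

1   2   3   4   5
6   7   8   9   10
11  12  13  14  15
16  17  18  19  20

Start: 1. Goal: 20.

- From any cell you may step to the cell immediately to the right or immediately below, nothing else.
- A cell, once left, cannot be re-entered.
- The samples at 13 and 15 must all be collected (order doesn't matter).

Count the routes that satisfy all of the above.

A right/down-only route from 1 to 20 makes exactly 3 down-moves and 4 right-moves in some order.
With no other constraints that would be C(7,3) = 35 routes.
A monotone route can only reach the required cells in the order 13, 15, so split there and multiply the segment counts: 1→13: 6; 13→15: 1; 15→20: 1; product = 6.
That gives 6 routes.

6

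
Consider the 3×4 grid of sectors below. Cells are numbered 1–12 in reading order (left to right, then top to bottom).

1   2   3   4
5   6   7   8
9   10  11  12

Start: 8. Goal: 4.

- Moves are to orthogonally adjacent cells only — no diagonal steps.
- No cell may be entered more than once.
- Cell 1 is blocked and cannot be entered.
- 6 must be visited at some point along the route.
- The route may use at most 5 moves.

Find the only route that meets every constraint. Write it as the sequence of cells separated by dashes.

8 - 7 - 6 - 2 - 3 - 4

The 5-move cap with required stops at 6 leaves no slack for detours.
Route from 8: left 2 to 6, up 1 to 2, right 2 to 4 — 5 moves in all.
Check: all required cells visited; 5 ≤ 5 moves.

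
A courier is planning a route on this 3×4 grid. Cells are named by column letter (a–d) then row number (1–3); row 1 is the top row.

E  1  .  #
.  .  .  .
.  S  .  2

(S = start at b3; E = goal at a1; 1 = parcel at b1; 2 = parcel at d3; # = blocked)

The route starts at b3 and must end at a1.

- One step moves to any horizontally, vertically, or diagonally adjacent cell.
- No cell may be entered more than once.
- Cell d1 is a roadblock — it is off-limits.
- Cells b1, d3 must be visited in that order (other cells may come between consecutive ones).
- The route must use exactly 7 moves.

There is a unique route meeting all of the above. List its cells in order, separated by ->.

b3 -> a2 -> b1 -> c2 -> d3 -> c3 -> b2 -> a1

The waypoints must appear in the order b1, d3, with no cell reused.
Route from b3: up-left 1 to a2, up-right 1 to b1, down-right 2 to d3, left 1 to c3, up-left 2 to a1 — 7 moves in all.
Check: order respected (1 at step 2, 2 at step 4); 7 moves as required.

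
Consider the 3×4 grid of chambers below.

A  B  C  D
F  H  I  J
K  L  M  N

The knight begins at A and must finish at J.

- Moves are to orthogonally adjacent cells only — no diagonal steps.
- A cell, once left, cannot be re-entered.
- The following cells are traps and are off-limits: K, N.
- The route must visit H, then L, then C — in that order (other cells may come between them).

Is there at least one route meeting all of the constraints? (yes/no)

yes

One route that works: A → F → H → L → M → I → C → D → J.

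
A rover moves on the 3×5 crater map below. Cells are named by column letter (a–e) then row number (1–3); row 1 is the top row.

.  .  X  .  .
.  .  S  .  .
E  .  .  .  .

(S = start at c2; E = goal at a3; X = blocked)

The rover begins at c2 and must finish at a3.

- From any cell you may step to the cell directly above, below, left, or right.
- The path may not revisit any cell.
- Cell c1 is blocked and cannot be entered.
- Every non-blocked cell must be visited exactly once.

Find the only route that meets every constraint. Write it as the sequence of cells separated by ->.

c2 -> d2 -> d1 -> e1 -> e2 -> e3 -> d3 -> c3 -> b3 -> b2 -> b1 -> a1 -> a2 -> a3

Need to visit all 14 open cells exactly once, starting at c2 and ending at a3.
Cell d1 has only two open neighbours (d2 and e1), so the path must pass straight through it: one of those is the cell it's entered from and the other is where it exits.
Route from c2: right 1 to d2, up 1 to d1, right 1 to e1, down 2 to e3, left 3 to b3, up 2 to b1, left 1 to a1, down 2 to a3 — 13 moves in all.
Check: all 14 open cells covered.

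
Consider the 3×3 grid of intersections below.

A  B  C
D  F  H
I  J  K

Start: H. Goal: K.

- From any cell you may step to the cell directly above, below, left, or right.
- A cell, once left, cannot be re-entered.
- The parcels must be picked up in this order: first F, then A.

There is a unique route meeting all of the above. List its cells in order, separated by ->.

H -> F -> B -> A -> D -> I -> J -> K

The waypoints must appear in the order F, A, with no cell reused.
Route from H: left 1 to F, up 1 to B, left 1 to A, down 2 to I, right 2 to K — 7 moves in all.
Check: order respected (F at step 1, A at step 3).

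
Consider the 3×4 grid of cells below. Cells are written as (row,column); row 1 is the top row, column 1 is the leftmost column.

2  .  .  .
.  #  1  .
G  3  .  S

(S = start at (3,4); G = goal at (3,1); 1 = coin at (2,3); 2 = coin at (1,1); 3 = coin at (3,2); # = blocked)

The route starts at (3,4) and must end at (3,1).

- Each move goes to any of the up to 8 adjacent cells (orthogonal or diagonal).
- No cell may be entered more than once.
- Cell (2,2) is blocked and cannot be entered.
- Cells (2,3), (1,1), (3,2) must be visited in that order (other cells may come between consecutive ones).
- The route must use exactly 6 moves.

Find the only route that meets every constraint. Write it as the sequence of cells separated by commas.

(3,4), (2,3), (1,2), (1,1), (2,1), (3,2), (3,1)

The waypoints must appear in the order (2,3), (1,1), (3,2), with no cell reused.
Route from (3,4): up-left 2 to (1,2), left 1 to (1,1), down 1 to (2,1), down-right 1 to (3,2), left 1 to (3,1) — 6 moves in all.
Check: order respected (1 at step 1, 2 at step 3, 3 at step 5); 6 moves as required.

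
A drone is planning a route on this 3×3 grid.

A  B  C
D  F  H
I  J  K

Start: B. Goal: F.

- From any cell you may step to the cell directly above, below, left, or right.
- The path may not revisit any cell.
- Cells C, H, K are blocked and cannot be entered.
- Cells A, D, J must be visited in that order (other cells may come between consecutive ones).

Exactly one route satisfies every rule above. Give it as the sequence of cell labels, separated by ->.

B -> A -> D -> I -> J -> F

The waypoints must appear in the order A, D, J, with no cell reused.
Route from B: left 1 to A, down 2 to I, right 1 to J, up 1 to F — 5 moves in all.
Check: order respected (A at step 1, D at step 2, J at step 4).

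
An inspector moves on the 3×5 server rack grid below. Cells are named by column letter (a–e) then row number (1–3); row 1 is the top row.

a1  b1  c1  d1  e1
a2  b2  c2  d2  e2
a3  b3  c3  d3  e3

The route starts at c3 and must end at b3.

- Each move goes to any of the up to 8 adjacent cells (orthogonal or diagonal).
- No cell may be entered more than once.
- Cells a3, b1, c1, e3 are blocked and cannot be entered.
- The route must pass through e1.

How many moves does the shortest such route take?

Any route passes through e1 somewhere between c3 and b3. Summing Chebyshev distances along the two legs (c3 → e1 → b3) gives a lower bound of 2 + 3 = 5 moves.
A route of 5 moves achieves this: c3 → d2 → e1 → d1 → c2 → b3.
Since 5 matches the lower bound, it is optimal.

5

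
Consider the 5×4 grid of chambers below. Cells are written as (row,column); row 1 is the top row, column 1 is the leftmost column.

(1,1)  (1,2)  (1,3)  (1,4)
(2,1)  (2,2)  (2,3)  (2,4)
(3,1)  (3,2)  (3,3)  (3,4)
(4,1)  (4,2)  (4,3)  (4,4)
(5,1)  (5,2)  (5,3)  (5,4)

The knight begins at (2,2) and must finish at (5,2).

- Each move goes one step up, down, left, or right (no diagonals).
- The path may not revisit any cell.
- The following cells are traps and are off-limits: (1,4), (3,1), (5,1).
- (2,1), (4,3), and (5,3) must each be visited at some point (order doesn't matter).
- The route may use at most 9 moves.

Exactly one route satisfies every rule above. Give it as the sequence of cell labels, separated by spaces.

(2,2) (2,1) (1,1) (1,2) (1,3) (2,3) (3,3) (4,3) (5,3) (5,2)

The 9-move cap with required stops at (2,1), (4,3), (5,3) leaves no slack for detours.
Route from (2,2): left 1 to (2,1), up 1 to (1,1), right 2 to (1,3), down 4 to (5,3), left 1 to (5,2) — 9 moves in all.
Check: all required cells visited; 9 ≤ 9 moves.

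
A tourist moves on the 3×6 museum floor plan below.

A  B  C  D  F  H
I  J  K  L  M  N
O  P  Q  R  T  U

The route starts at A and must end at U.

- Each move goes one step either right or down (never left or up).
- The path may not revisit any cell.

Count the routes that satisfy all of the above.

A right/down-only route from A to U makes exactly 2 down-moves and 5 right-moves in some order.
With no other constraints that would be C(7,2) = 21 routes.
That gives 21 routes.

21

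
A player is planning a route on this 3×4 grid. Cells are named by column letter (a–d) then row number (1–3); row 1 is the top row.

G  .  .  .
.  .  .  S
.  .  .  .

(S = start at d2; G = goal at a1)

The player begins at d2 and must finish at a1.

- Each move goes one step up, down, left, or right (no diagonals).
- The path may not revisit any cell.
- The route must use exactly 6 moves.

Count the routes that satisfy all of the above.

Need simple routes of exactly 6 moves from d2 to a1 (Manhattan distance 4, so 1 moves are spent on a detour and 1 undoing it).
Branch systematically from the start, pruning whenever the remaining move budget drops below the Manhattan distance to a1 or differs from it in parity. Grouping the completions by first move — via d1: 3; via d3: 6; via c2: 5 — and summing: 3 + 6 + 5 = 14.
That gives 14 routes.

14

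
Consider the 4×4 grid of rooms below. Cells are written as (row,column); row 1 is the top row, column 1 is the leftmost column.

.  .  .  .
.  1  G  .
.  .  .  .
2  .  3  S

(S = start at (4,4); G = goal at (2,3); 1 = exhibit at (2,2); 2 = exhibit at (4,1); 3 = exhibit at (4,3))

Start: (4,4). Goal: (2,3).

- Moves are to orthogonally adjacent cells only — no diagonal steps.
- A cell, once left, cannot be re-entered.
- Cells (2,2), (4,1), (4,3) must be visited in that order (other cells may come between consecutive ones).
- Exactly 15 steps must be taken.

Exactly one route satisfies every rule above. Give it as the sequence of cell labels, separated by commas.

(4,4), (3,4), (2,4), (1,4), (1,3), (1,2), (1,1), (2,1), (2,2), (3,2), (3,1), (4,1), (4,2), (4,3), (3,3), (2,3)

The waypoints must appear in the order (2,2), (4,1), (4,3), with no cell reused.
Route from (4,4): up 3 to (1,4), left 3 to (1,1), down 1 to (2,1), right 1 to (2,2), down 1 to (3,2), left 1 to (3,1), down 1 to (4,1), right 2 to (4,3), up 2 to (2,3) — 15 moves in all.
Check: order respected (1 at step 8, 2 at step 11, 3 at step 13); 15 moves as required.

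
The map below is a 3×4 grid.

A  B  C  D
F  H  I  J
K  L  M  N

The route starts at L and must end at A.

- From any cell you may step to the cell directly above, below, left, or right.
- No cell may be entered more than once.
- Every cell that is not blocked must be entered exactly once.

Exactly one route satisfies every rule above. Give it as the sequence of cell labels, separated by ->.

L -> K -> F -> H -> I -> M -> N -> J -> D -> C -> B -> A

Need to visit all 12 open cells exactly once, starting at L and ending at A.
Cell K has only two open neighbours (F and L), so the path must pass straight through it: one of those is the cell it's entered from and the other is where it exits.
Route from L: left 1 to K, up 1 to F, right 2 to I, down 1 to M, right 1 to N, up 2 to D, left 3 to A — 11 moves in all.
Check: all 12 open cells covered.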